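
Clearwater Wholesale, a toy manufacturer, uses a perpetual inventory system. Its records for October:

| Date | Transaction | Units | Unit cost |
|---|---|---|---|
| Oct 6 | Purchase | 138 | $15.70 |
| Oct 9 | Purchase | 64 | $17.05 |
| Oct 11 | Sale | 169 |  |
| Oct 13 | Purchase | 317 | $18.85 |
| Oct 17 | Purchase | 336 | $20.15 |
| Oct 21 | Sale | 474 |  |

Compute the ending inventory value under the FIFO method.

Ending inventory = $4,271.80

Oct 11, 169 sold [FIFO — oldest first]: 138 @ $15.70 + 31 @ $17.05 = $2,695.15
Oct 21, 474 sold [FIFO — oldest first]: 33 @ $17.05 + 317 @ $18.85 + 124 @ $20.15 = $9,036.70
Total COGS = $2,695.15 + $9,036.70 = $11,731.85
Ending inventory: 212 @ $20.15 = $4,271.80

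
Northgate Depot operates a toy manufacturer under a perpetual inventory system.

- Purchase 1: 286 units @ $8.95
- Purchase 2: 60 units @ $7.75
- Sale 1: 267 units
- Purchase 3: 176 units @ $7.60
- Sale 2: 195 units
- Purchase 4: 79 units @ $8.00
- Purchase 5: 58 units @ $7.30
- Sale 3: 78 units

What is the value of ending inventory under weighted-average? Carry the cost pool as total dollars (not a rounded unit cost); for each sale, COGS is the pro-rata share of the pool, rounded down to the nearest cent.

After Purchase 1: 286 on hand, pool $2,559.70 (≈ $8.9500 each)
After Purchase 2: 346 on hand, pool $3,024.70 (≈ $8.7419 each)
Sale 1, sell 267: 267/346 × $3,024.70 → $2,334.08
After Purchase 3: 255 on hand, pool $2,028.22 (≈ $7.9538 each)
Sale 2, sell 195: 195/255 × $2,028.22 → $1,550.99
After Purchase 4: 139 on hand, pool $1,109.23 (≈ $7.9801 each)
After Purchase 5: 197 on hand, pool $1,532.63 (≈ $7.7798 each)
Sale 3, sell 78: 78/197 × $1,532.63 → $606.82
Total COGS = $2,334.08 + $1,550.99 + $606.82 = $4,491.89
Ending inventory (cost pool remaining) = $925.81
Check: goods available $5,417.70 = COGS $4,491.89 + ending $925.81

Ending inventory = $925.81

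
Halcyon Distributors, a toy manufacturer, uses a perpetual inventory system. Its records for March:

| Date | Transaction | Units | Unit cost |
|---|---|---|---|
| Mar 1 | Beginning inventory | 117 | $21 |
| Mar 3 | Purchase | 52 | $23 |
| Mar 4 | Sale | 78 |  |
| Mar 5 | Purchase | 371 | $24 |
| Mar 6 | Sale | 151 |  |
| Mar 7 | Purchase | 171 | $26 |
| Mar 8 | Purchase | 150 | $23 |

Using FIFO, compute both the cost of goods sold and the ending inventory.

Mar 4, 78 sold [FIFO — oldest first]: 78 @ $21 = $1,638
Mar 6, 151 sold [FIFO — oldest first]: 39 @ $21 + 52 @ $23 + 60 @ $24 = $3,455
Total COGS = $1,638 + $3,455 = $5,093
Ending inventory: 311 @ $24 + 171 @ $26 + 150 @ $23 = $15,360
Check: goods available $20,453 = COGS $5,093 + ending $15,360

COGS = $5,093; ending inventory = $15,360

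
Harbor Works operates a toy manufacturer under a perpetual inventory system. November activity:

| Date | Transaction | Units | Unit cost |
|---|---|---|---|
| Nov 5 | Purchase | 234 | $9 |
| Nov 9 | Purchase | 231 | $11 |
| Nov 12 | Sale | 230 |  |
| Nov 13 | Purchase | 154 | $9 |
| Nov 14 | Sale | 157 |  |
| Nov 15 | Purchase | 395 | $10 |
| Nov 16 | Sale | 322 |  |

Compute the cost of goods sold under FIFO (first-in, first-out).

Nov 12, 230 sold [FIFO — oldest first]: 230 @ $9 = $2,070
Nov 14, 157 sold [FIFO — oldest first]: 4 @ $9 + 153 @ $11 = $1,719
Nov 16, 322 sold [FIFO — oldest first]: 78 @ $11 + 154 @ $9 + 90 @ $10 = $3,144
Total COGS = $2,070 + $1,719 + $3,144 = $6,933
Ending inventory: 305 @ $10 = $3,050
Check: goods available $9,983 = COGS $6,933 + ending $3,050

COGS = $6,933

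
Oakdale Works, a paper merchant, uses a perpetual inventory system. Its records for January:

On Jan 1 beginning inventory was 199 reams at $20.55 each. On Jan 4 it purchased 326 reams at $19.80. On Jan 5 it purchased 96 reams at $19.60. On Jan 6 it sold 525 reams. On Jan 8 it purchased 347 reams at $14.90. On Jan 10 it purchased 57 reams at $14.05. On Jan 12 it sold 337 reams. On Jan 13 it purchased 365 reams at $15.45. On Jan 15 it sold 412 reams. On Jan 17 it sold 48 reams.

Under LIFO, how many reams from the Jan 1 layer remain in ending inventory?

Jan 6, 525 sold [LIFO — newest first]: 96 @ $19.60 + 326 @ $19.80 + 103 @ $20.55 = $10,453.05
Jan 12, 337 sold [LIFO — newest first]: 57 @ $14.05 + 280 @ $14.90 = $4,972.85
Jan 15, 412 sold [LIFO — newest first]: 365 @ $15.45 + 47 @ $14.90 = $6,339.55
Jan 17, 48 sold [LIFO — newest first]: 20 @ $14.90 + 28 @ $20.55 = $873.40
Total COGS = $10,453.05 + $4,972.85 + $6,339.55 + $873.40 = $22,638.85
Ending inventory: 68 @ $20.55 = $1,397.40
Check: goods available $24,036.25 = COGS $22,638.85 + ending $1,397.40

68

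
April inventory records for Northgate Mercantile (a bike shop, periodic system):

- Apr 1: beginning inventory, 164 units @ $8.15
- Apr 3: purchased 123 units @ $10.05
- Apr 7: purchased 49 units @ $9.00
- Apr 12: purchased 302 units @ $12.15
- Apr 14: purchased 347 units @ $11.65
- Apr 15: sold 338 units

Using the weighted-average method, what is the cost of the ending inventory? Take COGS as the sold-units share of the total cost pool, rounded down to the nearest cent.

Apr 15, sell 338: 338/985 × $10,725.60 → $3,680.45
Ending inventory (cost pool remaining) = $7,045.15

Ending inventory = $7,045.15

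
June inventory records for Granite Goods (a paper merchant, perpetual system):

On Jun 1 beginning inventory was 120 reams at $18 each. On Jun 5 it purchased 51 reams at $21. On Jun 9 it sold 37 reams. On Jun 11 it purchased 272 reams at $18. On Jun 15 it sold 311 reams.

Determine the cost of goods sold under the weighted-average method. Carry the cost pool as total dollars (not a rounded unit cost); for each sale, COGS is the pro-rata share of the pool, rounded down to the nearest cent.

After Jun 1: 120 on hand, pool $2,160.00 (≈ $18.0000 each)
After Jun 5: 171 on hand, pool $3,231.00 (≈ $18.8947 each)
Jun 9, sell 37: 37/171 × $3,231.00 → $699.10
After Jun 11: 406 on hand, pool $7,427.90 (≈ $18.2953 each)
Jun 15, sell 311: 311/406 × $7,427.90 → $5,689.84
Total COGS = $699.10 + $5,689.84 = $6,388.94
Ending inventory (cost pool remaining) = $1,738.06
Check: goods available $8,127.00 = COGS $6,388.94 + ending $1,738.06

COGS = $6,388.94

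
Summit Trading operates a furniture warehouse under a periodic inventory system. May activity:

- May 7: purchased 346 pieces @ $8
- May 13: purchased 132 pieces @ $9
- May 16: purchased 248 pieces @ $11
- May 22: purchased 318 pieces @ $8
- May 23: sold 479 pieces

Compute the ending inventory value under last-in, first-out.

Ending inventory = $4,913

May 23, 479 sold [LIFO — newest first]: 318 @ $8 + 161 @ $11 = $4,315
Ending inventory: 346 @ $8 + 132 @ $9 + 87 @ $11 = $4,913
Check: goods available $9,228 = COGS $4,315 + ending $4,913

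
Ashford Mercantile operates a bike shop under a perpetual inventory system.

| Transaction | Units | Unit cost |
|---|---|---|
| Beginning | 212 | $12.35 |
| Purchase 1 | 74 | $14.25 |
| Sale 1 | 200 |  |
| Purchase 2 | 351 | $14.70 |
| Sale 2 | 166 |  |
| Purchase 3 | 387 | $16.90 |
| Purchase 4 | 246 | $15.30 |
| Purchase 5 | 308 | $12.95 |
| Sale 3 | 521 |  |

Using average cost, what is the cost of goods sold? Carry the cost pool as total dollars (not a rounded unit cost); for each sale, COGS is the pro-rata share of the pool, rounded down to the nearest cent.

After Beginning: 212 on hand, pool $2,618.20 (≈ $12.3500 each)
After Purchase 1: 286 on hand, pool $3,672.70 (≈ $12.8416 each)
Sale 1, sell 200: 200/286 × $3,672.70 → $2,568.32
After Purchase 2: 437 on hand, pool $6,264.08 (≈ $14.3343 each)
Sale 2, sell 166: 166/437 × $6,264.08 → $2,379.49
After Purchase 3: 658 on hand, pool $10,424.89 (≈ $15.8433 each)
After Purchase 4: 904 on hand, pool $14,188.69 (≈ $15.6955 each)
After Purchase 5: 1212 on hand, pool $18,177.29 (≈ $14.9978 each)
Sale 3, sell 521: 521/1212 × $18,177.29 → $7,813.83
Total COGS = $2,568.32 + $2,379.49 + $7,813.83 = $12,761.64
Ending inventory (cost pool remaining) = $10,363.46
Check: goods available $23,125.10 = COGS $12,761.64 + ending $10,363.46

COGS = $12,761.64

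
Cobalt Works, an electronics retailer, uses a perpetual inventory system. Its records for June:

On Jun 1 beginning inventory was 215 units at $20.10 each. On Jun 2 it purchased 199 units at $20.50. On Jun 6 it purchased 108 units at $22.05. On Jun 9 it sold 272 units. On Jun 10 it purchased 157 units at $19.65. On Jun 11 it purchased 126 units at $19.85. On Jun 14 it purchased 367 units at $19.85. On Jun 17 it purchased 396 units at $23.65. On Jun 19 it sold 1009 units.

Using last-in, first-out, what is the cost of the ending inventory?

Ending inventory = $5,766.05

Jun 9, 272 sold [LIFO — newest first]: 108 @ $22.05 + 164 @ $20.50 = $5,743.40
Jun 19, 1009 sold [LIFO — newest first]: 396 @ $23.65 + 367 @ $19.85 + 126 @ $19.85 + 120 @ $19.65 = $21,509.45
Total COGS = $5,743.40 + $21,509.45 = $27,252.85
Ending inventory: 215 @ $20.10 + 35 @ $20.50 + 37 @ $19.65 = $5,766.05
Check: goods available $33,018.90 = COGS $27,252.85 + ending $5,766.05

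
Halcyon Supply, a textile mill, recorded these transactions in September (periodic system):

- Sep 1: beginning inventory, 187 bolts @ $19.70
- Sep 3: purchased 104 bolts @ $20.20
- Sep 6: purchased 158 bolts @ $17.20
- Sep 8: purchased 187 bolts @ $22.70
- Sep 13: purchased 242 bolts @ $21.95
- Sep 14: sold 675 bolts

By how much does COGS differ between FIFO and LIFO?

FIFO COGS: 187 @ $19.70 + 104 @ $20.20 + 158 @ $17.20 + 187 @ $22.70 + 39 @ $21.95 = $13,603.25
LIFO COGS: 242 @ $21.95 + 187 @ $22.70 + 158 @ $17.20 + 88 @ $20.20 = $14,052.00
Difference = |$13,603.25 − $14,052.00| = $448.75

$448.75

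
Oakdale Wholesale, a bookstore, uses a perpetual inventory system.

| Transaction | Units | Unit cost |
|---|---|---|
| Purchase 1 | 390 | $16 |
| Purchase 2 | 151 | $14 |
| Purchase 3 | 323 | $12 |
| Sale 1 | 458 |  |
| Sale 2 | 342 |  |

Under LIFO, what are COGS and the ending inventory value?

Sale 1 (458) [LIFO — newest first]: 323 @ $12 + 135 @ $14 = $5,766
Sale 2 (342) [LIFO — newest first]: 16 @ $14 + 326 @ $16 = $5,440
Total COGS = $5,766 + $5,440 = $11,206
Ending inventory: 64 @ $16 = $1,024
Check: goods available $12,230 = COGS $11,206 + ending $1,024

COGS = $11,206; ending inventory = $1,024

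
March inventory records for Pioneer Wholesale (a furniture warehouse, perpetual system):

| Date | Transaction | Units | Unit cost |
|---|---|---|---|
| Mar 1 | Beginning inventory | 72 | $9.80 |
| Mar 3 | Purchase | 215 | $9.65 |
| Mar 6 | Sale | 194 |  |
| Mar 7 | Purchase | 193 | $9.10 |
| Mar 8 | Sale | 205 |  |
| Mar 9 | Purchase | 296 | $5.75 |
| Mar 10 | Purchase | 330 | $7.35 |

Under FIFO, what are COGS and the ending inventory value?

Mar 6, 194 sold [FIFO — oldest first]: 72 @ $9.80 + 122 @ $9.65 = $1,882.90
Mar 8, 205 sold [FIFO — oldest first]: 93 @ $9.65 + 112 @ $9.10 = $1,916.65
Total COGS = $1,882.90 + $1,916.65 = $3,799.55
Ending inventory: 81 @ $9.10 + 296 @ $5.75 + 330 @ $7.35 = $4,864.60

COGS = $3,799.55; ending inventory = $4,864.60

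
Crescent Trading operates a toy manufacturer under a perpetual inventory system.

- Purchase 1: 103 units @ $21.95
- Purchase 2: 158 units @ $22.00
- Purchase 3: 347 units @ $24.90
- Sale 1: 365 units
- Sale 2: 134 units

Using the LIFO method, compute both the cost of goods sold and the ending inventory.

COGS = $11,984.30; ending inventory = $2,392.85

Sale 1 (365) [LIFO — newest first]: 347 @ $24.90 + 18 @ $22.00 = $9,036.30
Sale 2 (134) [LIFO — newest first]: 134 @ $22.00 = $2,948.00
Total COGS = $9,036.30 + $2,948.00 = $11,984.30
Ending inventory: 103 @ $21.95 + 6 @ $22.00 = $2,392.85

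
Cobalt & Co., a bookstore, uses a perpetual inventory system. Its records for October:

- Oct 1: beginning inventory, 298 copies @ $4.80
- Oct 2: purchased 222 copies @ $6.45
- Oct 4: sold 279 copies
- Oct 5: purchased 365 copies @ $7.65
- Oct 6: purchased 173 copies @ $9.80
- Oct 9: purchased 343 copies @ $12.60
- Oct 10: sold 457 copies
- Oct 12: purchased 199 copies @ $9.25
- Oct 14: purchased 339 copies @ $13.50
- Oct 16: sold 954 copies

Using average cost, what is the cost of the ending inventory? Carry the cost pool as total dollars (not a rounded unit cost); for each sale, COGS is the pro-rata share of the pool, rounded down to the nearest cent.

Ending inventory = $2,571.72

After Oct 1: 298 on hand, pool $1,430.40 (≈ $4.8000 each)
After Oct 2: 520 on hand, pool $2,862.30 (≈ $5.5044 each)
Oct 4, sell 279: 279/520 × $2,862.30 → $1,535.73
After Oct 5: 606 on hand, pool $4,118.82 (≈ $6.7967 each)
After Oct 6: 779 on hand, pool $5,814.22 (≈ $7.4637 each)
After Oct 9: 1122 on hand, pool $10,136.02 (≈ $9.0339 each)
Oct 10, sell 457: 457/1122 × $10,136.02 → $4,128.48
After Oct 12: 864 on hand, pool $7,848.29 (≈ $9.0837 each)
After Oct 14: 1203 on hand, pool $12,424.79 (≈ $10.3282 each)
Oct 16, sell 954: 954/1203 × $12,424.79 → $9,853.07
Total COGS = $1,535.73 + $4,128.48 + $9,853.07 = $15,517.28
Ending inventory (cost pool remaining) = $2,571.72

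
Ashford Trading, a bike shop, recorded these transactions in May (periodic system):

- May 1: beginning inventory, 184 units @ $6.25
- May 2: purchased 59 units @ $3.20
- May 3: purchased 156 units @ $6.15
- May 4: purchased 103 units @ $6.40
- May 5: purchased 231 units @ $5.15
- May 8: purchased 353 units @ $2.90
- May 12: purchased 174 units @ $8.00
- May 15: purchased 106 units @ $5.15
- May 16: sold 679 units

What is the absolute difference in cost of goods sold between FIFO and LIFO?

$670.45

FIFO COGS: 184 @ $6.25 + 59 @ $3.20 + 156 @ $6.15 + 103 @ $6.40 + 177 @ $5.15 = $3,868.95
LIFO COGS: 106 @ $5.15 + 174 @ $8.00 + 353 @ $2.90 + 46 @ $5.15 = $3,198.50
Difference = |$3,868.95 − $3,198.50| = $670.45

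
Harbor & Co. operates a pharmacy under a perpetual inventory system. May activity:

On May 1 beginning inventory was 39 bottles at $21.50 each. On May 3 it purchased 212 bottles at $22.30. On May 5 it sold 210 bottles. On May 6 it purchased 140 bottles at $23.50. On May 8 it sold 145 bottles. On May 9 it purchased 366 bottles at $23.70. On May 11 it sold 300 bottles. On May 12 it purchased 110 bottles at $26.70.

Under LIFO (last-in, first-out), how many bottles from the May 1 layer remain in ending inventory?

May 5, 210 sold [LIFO — newest first]: 210 @ $22.30 = $4,683.00
May 8, 145 sold [LIFO — newest first]: 140 @ $23.50 + 2 @ $22.30 + 3 @ $21.50 = $3,399.10
May 11, 300 sold [LIFO — newest first]: 300 @ $23.70 = $7,110.00
Total COGS = $4,683.00 + $3,399.10 + $7,110.00 = $15,192.10
Ending inventory: 36 @ $21.50 + 66 @ $23.70 + 110 @ $26.70 = $5,275.20

36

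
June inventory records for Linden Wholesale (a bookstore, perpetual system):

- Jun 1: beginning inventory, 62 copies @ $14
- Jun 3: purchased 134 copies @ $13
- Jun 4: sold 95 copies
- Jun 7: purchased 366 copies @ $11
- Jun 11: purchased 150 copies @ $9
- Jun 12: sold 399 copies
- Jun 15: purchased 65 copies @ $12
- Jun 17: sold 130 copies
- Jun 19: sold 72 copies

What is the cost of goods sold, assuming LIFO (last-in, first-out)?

COGS = $7,651

Jun 4, 95 sold [LIFO — newest first]: 95 @ $13 = $1,235
Jun 12, 399 sold [LIFO — newest first]: 150 @ $9 + 249 @ $11 = $4,089
Jun 17, 130 sold [LIFO — newest first]: 65 @ $12 + 65 @ $11 = $1,495
Jun 19, 72 sold [LIFO — newest first]: 52 @ $11 + 20 @ $13 = $832
Total COGS = $1,235 + $4,089 + $1,495 + $832 = $7,651
Ending inventory: 62 @ $14 + 19 @ $13 = $1,115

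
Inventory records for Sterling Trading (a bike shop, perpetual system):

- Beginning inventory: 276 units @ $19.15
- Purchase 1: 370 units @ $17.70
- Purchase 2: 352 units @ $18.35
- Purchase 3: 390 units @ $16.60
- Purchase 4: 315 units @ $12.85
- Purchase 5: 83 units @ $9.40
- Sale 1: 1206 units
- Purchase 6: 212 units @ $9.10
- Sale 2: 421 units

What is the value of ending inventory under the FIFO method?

Sale 1 (1206) [FIFO — oldest first]: 276 @ $19.15 + 370 @ $17.70 + 352 @ $18.35 + 208 @ $16.60 = $21,746.40
Sale 2 (421) [FIFO — oldest first]: 182 @ $16.60 + 239 @ $12.85 = $6,092.35
Total COGS = $21,746.40 + $6,092.35 = $27,838.75
Ending inventory: 76 @ $12.85 + 83 @ $9.40 + 212 @ $9.10 = $3,686.00
Check: goods available $31,524.75 = COGS $27,838.75 + ending $3,686.00

Ending inventory = $3,686.00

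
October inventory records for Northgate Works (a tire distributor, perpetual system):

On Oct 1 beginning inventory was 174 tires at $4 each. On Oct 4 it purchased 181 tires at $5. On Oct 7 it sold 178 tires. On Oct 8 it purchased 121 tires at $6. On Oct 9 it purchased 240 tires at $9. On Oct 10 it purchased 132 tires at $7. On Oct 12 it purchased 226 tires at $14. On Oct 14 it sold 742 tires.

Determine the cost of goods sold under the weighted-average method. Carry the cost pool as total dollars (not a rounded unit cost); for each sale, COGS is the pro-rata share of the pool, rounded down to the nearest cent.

COGS = $7,239.14

After Oct 1: 174 on hand, pool $696.00 (≈ $4.0000 each)
After Oct 4: 355 on hand, pool $1,601.00 (≈ $4.5099 each)
Oct 7, sell 178: 178/355 × $1,601.00 → $802.75
After Oct 8: 298 on hand, pool $1,524.25 (≈ $5.1149 each)
After Oct 9: 538 on hand, pool $3,684.25 (≈ $6.8480 each)
After Oct 10: 670 on hand, pool $4,608.25 (≈ $6.8780 each)
After Oct 12: 896 on hand, pool $7,772.25 (≈ $8.6744 each)
Oct 14, sell 742: 742/896 × $7,772.25 → $6,436.39
Total COGS = $802.75 + $6,436.39 = $7,239.14
Ending inventory (cost pool remaining) = $1,335.86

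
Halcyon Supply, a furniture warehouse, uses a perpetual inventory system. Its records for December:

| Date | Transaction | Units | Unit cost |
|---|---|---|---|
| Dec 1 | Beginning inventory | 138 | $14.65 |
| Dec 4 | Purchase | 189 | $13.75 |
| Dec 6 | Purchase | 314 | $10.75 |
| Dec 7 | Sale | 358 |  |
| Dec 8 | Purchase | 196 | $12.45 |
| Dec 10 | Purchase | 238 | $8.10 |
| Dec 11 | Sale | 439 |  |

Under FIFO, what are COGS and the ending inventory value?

COGS = $9,938.15; ending inventory = $2,425.80

Dec 7, 358 sold [FIFO — oldest first]: 138 @ $14.65 + 189 @ $13.75 + 31 @ $10.75 = $4,953.70
Dec 11, 439 sold [FIFO — oldest first]: 283 @ $10.75 + 156 @ $12.45 = $4,984.45
Total COGS = $4,953.70 + $4,984.45 = $9,938.15
Ending inventory: 40 @ $12.45 + 238 @ $8.10 = $2,425.80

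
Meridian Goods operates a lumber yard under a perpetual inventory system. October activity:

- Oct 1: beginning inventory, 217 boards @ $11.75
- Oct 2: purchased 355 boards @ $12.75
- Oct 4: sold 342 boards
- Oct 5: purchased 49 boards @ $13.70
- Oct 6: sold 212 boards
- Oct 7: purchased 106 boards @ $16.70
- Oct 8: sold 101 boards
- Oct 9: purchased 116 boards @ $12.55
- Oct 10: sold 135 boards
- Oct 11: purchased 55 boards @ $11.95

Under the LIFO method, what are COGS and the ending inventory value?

COGS = $10,350.55; ending inventory = $1,280.00

Oct 4, 342 sold [LIFO — newest first]: 342 @ $12.75 = $4,360.50
Oct 6, 212 sold [LIFO — newest first]: 49 @ $13.70 + 13 @ $12.75 + 150 @ $11.75 = $2,599.55
Oct 8, 101 sold [LIFO — newest first]: 101 @ $16.70 = $1,686.70
Oct 10, 135 sold [LIFO — newest first]: 116 @ $12.55 + 5 @ $16.70 + 14 @ $11.75 = $1,703.80
Total COGS = $4,360.50 + $2,599.55 + $1,686.70 + $1,703.80 = $10,350.55
Ending inventory: 53 @ $11.75 + 55 @ $11.95 = $1,280.00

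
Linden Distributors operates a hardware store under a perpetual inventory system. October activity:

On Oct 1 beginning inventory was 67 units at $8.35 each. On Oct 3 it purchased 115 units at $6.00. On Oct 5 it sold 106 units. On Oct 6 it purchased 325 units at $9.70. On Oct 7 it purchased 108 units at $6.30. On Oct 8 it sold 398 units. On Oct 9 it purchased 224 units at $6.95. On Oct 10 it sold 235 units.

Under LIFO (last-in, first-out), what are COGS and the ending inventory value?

Oct 5, 106 sold [LIFO — newest first]: 106 @ $6.00 = $636.00
Oct 8, 398 sold [LIFO — newest first]: 108 @ $6.30 + 290 @ $9.70 = $3,493.40
Oct 10, 235 sold [LIFO — newest first]: 224 @ $6.95 + 11 @ $9.70 = $1,663.50
Total COGS = $636.00 + $3,493.40 + $1,663.50 = $5,792.90
Ending inventory: 67 @ $8.35 + 9 @ $6.00 + 24 @ $9.70 = $846.25
Check: goods available $6,639.15 = COGS $5,792.90 + ending $846.25

COGS = $5,792.90; ending inventory = $846.25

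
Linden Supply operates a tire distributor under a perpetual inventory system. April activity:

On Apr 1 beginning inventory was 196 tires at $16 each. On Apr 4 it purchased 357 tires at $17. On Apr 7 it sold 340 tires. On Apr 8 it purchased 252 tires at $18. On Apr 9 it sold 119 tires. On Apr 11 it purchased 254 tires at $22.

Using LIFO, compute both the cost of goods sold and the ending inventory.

Apr 7, 340 sold [LIFO — newest first]: 340 @ $17 = $5,780
Apr 9, 119 sold [LIFO — newest first]: 119 @ $18 = $2,142
Total COGS = $5,780 + $2,142 = $7,922
Ending inventory: 196 @ $16 + 17 @ $17 + 133 @ $18 + 254 @ $22 = $11,407

COGS = $7,922; ending inventory = $11,407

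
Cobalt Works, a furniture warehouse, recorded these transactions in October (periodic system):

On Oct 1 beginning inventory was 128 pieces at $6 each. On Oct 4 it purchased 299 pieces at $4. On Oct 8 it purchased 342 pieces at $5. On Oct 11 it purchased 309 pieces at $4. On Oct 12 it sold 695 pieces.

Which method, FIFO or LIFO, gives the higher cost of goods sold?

FIFO

FIFO COGS: 128 @ $6 + 299 @ $4 + 268 @ $5 = $3,304
LIFO COGS: 309 @ $4 + 342 @ $5 + 44 @ $4 = $3,122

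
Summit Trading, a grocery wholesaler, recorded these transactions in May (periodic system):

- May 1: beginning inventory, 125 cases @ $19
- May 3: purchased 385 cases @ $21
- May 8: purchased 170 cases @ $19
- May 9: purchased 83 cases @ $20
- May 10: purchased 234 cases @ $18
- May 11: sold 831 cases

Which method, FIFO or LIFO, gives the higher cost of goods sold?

FIFO COGS: 125 @ $19 + 385 @ $21 + 170 @ $19 + 83 @ $20 + 68 @ $18 = $16,574
LIFO COGS: 234 @ $18 + 83 @ $20 + 170 @ $19 + 344 @ $21 = $16,326

FIFO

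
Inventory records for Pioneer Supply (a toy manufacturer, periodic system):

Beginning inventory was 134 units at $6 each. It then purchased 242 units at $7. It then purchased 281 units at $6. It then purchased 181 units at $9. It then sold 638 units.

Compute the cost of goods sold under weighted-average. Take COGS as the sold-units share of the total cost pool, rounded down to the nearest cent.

Sale 1, sell 638: 638/838 × $5,813.00 → $4,425.64
Ending inventory (cost pool remaining) = $1,387.36

COGS = $4,425.64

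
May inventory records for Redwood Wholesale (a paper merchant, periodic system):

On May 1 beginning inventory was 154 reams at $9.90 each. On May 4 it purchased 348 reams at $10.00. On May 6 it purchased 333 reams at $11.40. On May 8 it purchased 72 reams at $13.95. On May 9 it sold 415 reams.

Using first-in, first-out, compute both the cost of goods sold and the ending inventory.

COGS = $4,134.60; ending inventory = $5,670.60

May 9, 415 sold [FIFO — oldest first]: 154 @ $9.90 + 261 @ $10.00 = $4,134.60
Ending inventory: 87 @ $10.00 + 333 @ $11.40 + 72 @ $13.95 = $5,670.60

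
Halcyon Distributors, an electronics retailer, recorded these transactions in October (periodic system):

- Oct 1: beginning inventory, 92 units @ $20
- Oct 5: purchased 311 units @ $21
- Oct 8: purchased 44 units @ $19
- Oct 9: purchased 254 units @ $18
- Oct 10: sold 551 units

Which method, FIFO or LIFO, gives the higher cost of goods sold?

FIFO COGS: 92 @ $20 + 311 @ $21 + 44 @ $19 + 104 @ $18 = $11,079
LIFO COGS: 254 @ $18 + 44 @ $19 + 253 @ $21 = $10,721

FIFO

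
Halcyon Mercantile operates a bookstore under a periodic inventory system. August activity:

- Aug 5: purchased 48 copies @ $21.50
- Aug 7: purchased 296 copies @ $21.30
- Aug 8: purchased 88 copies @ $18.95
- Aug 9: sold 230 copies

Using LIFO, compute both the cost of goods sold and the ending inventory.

COGS = $4,692.20; ending inventory = $4,312.20

Aug 9, 230 sold [LIFO — newest first]: 88 @ $18.95 + 142 @ $21.30 = $4,692.20
Ending inventory: 48 @ $21.50 + 154 @ $21.30 = $4,312.20
Check: goods available $9,004.40 = COGS $4,692.20 + ending $4,312.20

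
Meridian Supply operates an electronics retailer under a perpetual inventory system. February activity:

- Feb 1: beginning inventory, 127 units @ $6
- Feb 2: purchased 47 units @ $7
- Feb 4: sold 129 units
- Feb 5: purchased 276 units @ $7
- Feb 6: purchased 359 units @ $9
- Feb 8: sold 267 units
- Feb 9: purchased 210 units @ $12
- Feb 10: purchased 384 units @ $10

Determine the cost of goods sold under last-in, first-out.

Feb 4, 129 sold [LIFO — newest first]: 47 @ $7 + 82 @ $6 = $821
Feb 8, 267 sold [LIFO — newest first]: 267 @ $9 = $2,403
Total COGS = $821 + $2,403 = $3,224
Ending inventory: 45 @ $6 + 276 @ $7 + 92 @ $9 + 210 @ $12 + 384 @ $10 = $9,390

COGS = $3,224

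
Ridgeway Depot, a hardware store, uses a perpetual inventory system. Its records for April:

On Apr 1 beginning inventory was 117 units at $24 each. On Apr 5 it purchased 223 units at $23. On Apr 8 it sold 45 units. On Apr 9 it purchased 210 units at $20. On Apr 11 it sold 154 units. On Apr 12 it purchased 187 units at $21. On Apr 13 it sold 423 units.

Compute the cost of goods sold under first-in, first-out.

COGS = $13,649

Apr 8, 45 sold [FIFO — oldest first]: 45 @ $24 = $1,080
Apr 11, 154 sold [FIFO — oldest first]: 72 @ $24 + 82 @ $23 = $3,614
Apr 13, 423 sold [FIFO — oldest first]: 141 @ $23 + 210 @ $20 + 72 @ $21 = $8,955
Total COGS = $1,080 + $3,614 + $8,955 = $13,649
Ending inventory: 115 @ $21 = $2,415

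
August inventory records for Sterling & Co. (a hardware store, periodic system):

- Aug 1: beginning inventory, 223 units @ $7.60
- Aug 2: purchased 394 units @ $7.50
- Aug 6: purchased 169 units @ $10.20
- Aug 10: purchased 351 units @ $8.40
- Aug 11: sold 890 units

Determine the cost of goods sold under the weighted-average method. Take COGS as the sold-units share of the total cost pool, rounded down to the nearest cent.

Aug 11, sell 890: 890/1137 × $9,322.00 → $7,296.90
Ending inventory (cost pool remaining) = $2,025.10

COGS = $7,296.90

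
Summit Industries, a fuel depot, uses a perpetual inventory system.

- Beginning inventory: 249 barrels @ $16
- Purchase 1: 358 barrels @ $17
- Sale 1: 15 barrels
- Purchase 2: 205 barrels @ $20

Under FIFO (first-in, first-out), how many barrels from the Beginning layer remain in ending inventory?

Sale 1 (15) [FIFO — oldest first]: 15 @ $16 = $240
Ending inventory: 234 @ $16 + 358 @ $17 + 205 @ $20 = $13,930
Check: goods available $14,170 = COGS $240 + ending $13,930

234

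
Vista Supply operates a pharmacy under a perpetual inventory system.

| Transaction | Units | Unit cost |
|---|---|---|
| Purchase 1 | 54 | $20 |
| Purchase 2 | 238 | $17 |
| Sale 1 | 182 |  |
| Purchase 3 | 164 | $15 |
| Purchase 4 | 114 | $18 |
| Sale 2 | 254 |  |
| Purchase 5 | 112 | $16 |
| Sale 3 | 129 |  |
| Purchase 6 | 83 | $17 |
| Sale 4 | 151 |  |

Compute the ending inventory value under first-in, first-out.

Ending inventory = $833

Sale 1 (182) [FIFO — oldest first]: 54 @ $20 + 128 @ $17 = $3,256
Sale 2 (254) [FIFO — oldest first]: 110 @ $17 + 144 @ $15 = $4,030
Sale 3 (129) [FIFO — oldest first]: 20 @ $15 + 109 @ $18 = $2,262
Sale 4 (151) [FIFO — oldest first]: 5 @ $18 + 112 @ $16 + 34 @ $17 = $2,460
Total COGS = $3,256 + $4,030 + $2,262 + $2,460 = $12,008
Ending inventory: 49 @ $17 = $833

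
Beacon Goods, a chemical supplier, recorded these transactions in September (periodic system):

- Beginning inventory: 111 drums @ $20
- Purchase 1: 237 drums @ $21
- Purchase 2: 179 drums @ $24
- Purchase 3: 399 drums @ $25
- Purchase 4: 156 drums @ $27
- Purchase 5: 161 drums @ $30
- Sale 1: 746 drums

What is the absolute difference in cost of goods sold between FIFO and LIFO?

$2,769

FIFO COGS: 111 @ $20 + 237 @ $21 + 179 @ $24 + 219 @ $25 = $16,968
LIFO COGS: 161 @ $30 + 156 @ $27 + 399 @ $25 + 30 @ $24 = $19,737
Difference = |$16,968 − $19,737| = $2,769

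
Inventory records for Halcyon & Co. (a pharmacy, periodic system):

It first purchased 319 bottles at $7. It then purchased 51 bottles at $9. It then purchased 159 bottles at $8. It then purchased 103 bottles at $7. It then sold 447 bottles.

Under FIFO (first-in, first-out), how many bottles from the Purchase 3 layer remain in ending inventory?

82

Sale 1 (447) [FIFO — oldest first]: 319 @ $7 + 51 @ $9 + 77 @ $8 = $3,308
Ending inventory: 82 @ $8 + 103 @ $7 = $1,377
Check: goods available $4,685 = COGS $3,308 + ending $1,377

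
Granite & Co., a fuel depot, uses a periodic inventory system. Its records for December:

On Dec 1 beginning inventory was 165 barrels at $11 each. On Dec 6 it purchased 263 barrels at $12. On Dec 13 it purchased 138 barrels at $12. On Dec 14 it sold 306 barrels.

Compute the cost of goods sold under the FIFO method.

COGS = $3,507

Dec 14, 306 sold [FIFO — oldest first]: 165 @ $11 + 141 @ $12 = $3,507
Ending inventory: 122 @ $12 + 138 @ $12 = $3,120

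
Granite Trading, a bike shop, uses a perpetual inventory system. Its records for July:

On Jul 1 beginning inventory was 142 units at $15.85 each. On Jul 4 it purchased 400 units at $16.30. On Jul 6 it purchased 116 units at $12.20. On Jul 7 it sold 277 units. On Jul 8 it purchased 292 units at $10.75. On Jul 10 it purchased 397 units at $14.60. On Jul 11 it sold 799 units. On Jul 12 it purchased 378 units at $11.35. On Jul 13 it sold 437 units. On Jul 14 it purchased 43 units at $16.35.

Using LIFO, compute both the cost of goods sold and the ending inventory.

COGS = $20,019.70; ending inventory = $4,094.75

Jul 7, 277 sold [LIFO — newest first]: 116 @ $12.20 + 161 @ $16.30 = $4,039.50
Jul 11, 799 sold [LIFO — newest first]: 397 @ $14.60 + 292 @ $10.75 + 110 @ $16.30 = $10,728.20
Jul 13, 437 sold [LIFO — newest first]: 378 @ $11.35 + 59 @ $16.30 = $5,252.00
Total COGS = $4,039.50 + $10,728.20 + $5,252.00 = $20,019.70
Ending inventory: 142 @ $15.85 + 70 @ $16.30 + 43 @ $16.35 = $4,094.75
Check: goods available $24,114.45 = COGS $20,019.70 + ending $4,094.75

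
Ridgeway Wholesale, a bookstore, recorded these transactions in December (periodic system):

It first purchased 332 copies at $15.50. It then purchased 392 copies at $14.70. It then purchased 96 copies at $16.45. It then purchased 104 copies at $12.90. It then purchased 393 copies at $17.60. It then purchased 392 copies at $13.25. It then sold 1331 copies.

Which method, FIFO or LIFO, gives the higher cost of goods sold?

FIFO

FIFO COGS: 332 @ $15.50 + 392 @ $14.70 + 96 @ $16.45 + 104 @ $12.90 + 393 @ $17.60 + 14 @ $13.25 = $20,931.50
LIFO COGS: 392 @ $13.25 + 393 @ $17.60 + 104 @ $12.90 + 96 @ $16.45 + 346 @ $14.70 = $20,117.80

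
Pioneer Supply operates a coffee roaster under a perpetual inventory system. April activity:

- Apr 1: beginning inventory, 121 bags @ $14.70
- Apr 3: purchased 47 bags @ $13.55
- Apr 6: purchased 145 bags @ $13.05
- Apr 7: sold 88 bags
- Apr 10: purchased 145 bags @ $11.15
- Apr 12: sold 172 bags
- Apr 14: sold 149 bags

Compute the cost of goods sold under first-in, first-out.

Apr 7, 88 sold [FIFO — oldest first]: 88 @ $14.70 = $1,293.60
Apr 12, 172 sold [FIFO — oldest first]: 33 @ $14.70 + 47 @ $13.55 + 92 @ $13.05 = $2,322.55
Apr 14, 149 sold [FIFO — oldest first]: 53 @ $13.05 + 96 @ $11.15 = $1,762.05
Total COGS = $1,293.60 + $2,322.55 + $1,762.05 = $5,378.20
Ending inventory: 49 @ $11.15 = $546.35
Check: goods available $5,924.55 = COGS $5,378.20 + ending $546.35

COGS = $5,378.20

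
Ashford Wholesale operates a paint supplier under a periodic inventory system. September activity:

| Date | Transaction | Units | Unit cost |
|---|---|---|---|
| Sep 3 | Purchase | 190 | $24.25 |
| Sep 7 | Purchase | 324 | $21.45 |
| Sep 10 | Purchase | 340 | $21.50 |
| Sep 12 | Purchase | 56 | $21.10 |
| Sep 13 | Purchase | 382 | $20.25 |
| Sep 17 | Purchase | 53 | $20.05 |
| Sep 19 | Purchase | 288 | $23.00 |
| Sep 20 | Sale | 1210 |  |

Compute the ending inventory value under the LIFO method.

Sep 20, 1210 sold [LIFO — newest first]: 288 @ $23.00 + 53 @ $20.05 + 382 @ $20.25 + 56 @ $21.10 + 340 @ $21.50 + 91 @ $21.45 = $25,865.70
Ending inventory: 190 @ $24.25 + 233 @ $21.45 = $9,605.35

Ending inventory = $9,605.35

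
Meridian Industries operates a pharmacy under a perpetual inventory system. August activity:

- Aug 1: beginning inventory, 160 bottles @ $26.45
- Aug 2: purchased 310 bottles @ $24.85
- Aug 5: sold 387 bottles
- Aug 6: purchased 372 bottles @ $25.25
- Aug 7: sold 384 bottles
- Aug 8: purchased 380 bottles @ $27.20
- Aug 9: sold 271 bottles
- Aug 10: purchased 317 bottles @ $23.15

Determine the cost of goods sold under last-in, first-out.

Aug 5, 387 sold [LIFO — newest first]: 310 @ $24.85 + 77 @ $26.45 = $9,740.15
Aug 7, 384 sold [LIFO — newest first]: 372 @ $25.25 + 12 @ $26.45 = $9,710.40
Aug 9, 271 sold [LIFO — newest first]: 271 @ $27.20 = $7,371.20
Total COGS = $9,740.15 + $9,710.40 + $7,371.20 = $26,821.75
Ending inventory: 71 @ $26.45 + 109 @ $27.20 + 317 @ $23.15 = $12,181.30

COGS = $26,821.75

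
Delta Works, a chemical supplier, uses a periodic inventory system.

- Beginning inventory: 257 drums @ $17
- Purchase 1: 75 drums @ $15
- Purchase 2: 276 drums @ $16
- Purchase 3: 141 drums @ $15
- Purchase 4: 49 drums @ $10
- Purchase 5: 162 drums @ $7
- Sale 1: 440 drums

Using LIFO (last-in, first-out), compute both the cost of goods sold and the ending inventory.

COGS = $5,147; ending inventory = $8,502

Sale 1 (440) [LIFO — newest first]: 162 @ $7 + 49 @ $10 + 141 @ $15 + 88 @ $16 = $5,147
Ending inventory: 257 @ $17 + 75 @ $15 + 188 @ $16 = $8,502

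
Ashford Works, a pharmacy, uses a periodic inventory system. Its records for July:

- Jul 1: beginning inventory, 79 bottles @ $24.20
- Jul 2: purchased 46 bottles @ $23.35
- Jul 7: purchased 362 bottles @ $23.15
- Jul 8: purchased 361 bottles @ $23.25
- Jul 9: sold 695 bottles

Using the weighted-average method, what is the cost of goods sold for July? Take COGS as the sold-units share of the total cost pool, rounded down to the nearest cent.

COGS = $16,194.36

Jul 9, sell 695: 695/848 × $19,759.45 → $16,194.36
Ending inventory (cost pool remaining) = $3,565.09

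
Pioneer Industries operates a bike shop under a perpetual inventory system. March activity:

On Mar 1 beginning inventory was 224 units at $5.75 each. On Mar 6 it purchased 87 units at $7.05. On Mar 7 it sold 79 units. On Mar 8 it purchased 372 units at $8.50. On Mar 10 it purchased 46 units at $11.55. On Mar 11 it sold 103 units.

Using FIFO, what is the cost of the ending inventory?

Mar 7, 79 sold [FIFO — oldest first]: 79 @ $5.75 = $454.25
Mar 11, 103 sold [FIFO — oldest first]: 103 @ $5.75 = $592.25
Total COGS = $454.25 + $592.25 = $1,046.50
Ending inventory: 42 @ $5.75 + 87 @ $7.05 + 372 @ $8.50 + 46 @ $11.55 = $4,548.15

Ending inventory = $4,548.15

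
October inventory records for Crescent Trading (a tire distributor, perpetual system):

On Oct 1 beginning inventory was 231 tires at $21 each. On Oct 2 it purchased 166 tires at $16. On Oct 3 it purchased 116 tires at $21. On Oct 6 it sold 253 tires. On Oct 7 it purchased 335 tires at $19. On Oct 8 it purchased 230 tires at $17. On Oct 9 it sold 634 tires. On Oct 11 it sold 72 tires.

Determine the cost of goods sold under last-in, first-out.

Oct 6, 253 sold [LIFO — newest first]: 116 @ $21 + 137 @ $16 = $4,628
Oct 9, 634 sold [LIFO — newest first]: 230 @ $17 + 335 @ $19 + 29 @ $16 + 40 @ $21 = $11,579
Oct 11, 72 sold [LIFO — newest first]: 72 @ $21 = $1,512
Total COGS = $4,628 + $11,579 + $1,512 = $17,719
Ending inventory: 119 @ $21 = $2,499
Check: goods available $20,218 = COGS $17,719 + ending $2,499

COGS = $17,719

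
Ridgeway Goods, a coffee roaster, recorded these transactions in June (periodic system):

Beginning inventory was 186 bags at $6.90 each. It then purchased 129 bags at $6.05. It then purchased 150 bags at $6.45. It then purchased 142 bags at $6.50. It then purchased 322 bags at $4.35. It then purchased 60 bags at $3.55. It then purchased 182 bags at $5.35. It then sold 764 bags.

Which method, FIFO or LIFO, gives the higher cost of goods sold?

FIFO

FIFO COGS: 186 @ $6.90 + 129 @ $6.05 + 150 @ $6.45 + 142 @ $6.50 + 157 @ $4.35 = $4,637.30
LIFO COGS: 182 @ $5.35 + 60 @ $3.55 + 322 @ $4.35 + 142 @ $6.50 + 58 @ $6.45 = $3,884.50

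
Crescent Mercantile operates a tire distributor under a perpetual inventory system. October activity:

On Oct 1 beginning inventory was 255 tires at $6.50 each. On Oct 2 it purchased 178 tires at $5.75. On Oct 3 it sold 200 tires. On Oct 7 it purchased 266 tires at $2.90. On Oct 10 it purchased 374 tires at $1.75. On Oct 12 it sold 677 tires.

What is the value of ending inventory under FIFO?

Oct 3, 200 sold [FIFO — oldest first]: 200 @ $6.50 = $1,300.00
Oct 12, 677 sold [FIFO — oldest first]: 55 @ $6.50 + 178 @ $5.75 + 266 @ $2.90 + 178 @ $1.75 = $2,463.90
Total COGS = $1,300.00 + $2,463.90 = $3,763.90
Ending inventory: 196 @ $1.75 = $343.00

Ending inventory = $343.00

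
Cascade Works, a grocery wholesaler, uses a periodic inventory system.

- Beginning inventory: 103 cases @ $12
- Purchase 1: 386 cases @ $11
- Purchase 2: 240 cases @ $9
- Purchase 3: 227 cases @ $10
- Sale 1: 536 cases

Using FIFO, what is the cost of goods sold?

COGS = $5,905

Sale 1 (536) [FIFO — oldest first]: 103 @ $12 + 386 @ $11 + 47 @ $9 = $5,905
Ending inventory: 193 @ $9 + 227 @ $10 = $4,007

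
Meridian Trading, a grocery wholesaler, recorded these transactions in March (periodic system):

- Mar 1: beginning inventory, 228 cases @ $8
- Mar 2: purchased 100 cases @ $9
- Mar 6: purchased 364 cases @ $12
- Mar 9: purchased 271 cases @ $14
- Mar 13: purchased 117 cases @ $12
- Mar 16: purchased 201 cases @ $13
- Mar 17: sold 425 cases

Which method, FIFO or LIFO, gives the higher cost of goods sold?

FIFO COGS: 228 @ $8 + 100 @ $9 + 97 @ $12 = $3,888
LIFO COGS: 201 @ $13 + 117 @ $12 + 107 @ $14 = $5,515

LIFO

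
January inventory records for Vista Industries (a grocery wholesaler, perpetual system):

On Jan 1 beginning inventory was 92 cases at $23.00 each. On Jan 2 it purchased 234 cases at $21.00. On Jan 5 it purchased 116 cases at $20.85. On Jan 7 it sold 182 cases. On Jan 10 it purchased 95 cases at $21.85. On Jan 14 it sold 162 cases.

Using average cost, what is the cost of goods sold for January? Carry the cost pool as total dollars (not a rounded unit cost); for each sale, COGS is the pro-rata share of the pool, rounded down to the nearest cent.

COGS = $7,374.17

After Jan 1: 92 on hand, pool $2,116.00 (≈ $23.0000 each)
After Jan 2: 326 on hand, pool $7,030.00 (≈ $21.5644 each)
After Jan 5: 442 on hand, pool $9,448.60 (≈ $21.3769 each)
Jan 7, sell 182: 182/442 × $9,448.60 → $3,890.60
After Jan 10: 355 on hand, pool $7,633.75 (≈ $21.5035 each)
Jan 14, sell 162: 162/355 × $7,633.75 → $3,483.57
Total COGS = $3,890.60 + $3,483.57 = $7,374.17
Ending inventory (cost pool remaining) = $4,150.18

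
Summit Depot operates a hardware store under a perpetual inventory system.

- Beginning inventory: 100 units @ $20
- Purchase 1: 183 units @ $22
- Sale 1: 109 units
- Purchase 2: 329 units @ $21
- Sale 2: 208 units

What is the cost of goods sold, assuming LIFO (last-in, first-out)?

COGS = $6,766

Sale 1 (109) [LIFO — newest first]: 109 @ $22 = $2,398
Sale 2 (208) [LIFO — newest first]: 208 @ $21 = $4,368
Total COGS = $2,398 + $4,368 = $6,766
Ending inventory: 100 @ $20 + 74 @ $22 + 121 @ $21 = $6,169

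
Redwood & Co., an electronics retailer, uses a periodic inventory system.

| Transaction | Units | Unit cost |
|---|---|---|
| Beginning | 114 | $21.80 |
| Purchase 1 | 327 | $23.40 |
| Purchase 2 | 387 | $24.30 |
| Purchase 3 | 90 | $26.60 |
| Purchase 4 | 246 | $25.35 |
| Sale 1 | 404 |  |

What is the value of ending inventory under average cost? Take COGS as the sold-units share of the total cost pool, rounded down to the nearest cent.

Ending inventory = $18,393.57

Sale 1, sell 404: 404/1164 × $28,171.20 → $9,777.63
Ending inventory (cost pool remaining) = $18,393.57
Check: goods available $28,171.20 = COGS $9,777.63 + ending $18,393.57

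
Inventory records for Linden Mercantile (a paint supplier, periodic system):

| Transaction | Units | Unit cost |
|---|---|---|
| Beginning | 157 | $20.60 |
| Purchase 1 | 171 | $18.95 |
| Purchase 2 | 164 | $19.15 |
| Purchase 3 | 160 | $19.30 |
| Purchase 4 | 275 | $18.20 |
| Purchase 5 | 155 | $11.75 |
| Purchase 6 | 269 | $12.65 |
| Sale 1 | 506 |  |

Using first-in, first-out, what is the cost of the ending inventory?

Sale 1 (506) [FIFO — oldest first]: 157 @ $20.60 + 171 @ $18.95 + 164 @ $19.15 + 14 @ $19.30 = $9,885.45
Ending inventory: 146 @ $19.30 + 275 @ $18.20 + 155 @ $11.75 + 269 @ $12.65 = $13,046.90

Ending inventory = $13,046.90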